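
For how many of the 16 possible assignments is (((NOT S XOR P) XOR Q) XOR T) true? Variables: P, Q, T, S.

Satisfying assignments: (0,0,0,0), (0,0,1,1), (0,1,0,1), (0,1,1,0), (1,0,0,1), (1,0,1,0), (1,1,0,0), (1,1,1,1)
Count: 8 out of 16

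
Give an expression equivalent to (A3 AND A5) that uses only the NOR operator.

((A3 NOR A3) NOR (A5 NOR A5))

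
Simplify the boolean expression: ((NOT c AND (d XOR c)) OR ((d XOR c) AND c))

By distribution ((E AND v) OR (E AND NOT v) = E):
= (d XOR c)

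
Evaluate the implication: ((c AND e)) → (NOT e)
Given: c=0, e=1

Antecedent ((c AND e)) = 0; consequent (NOT e) = 0.
0 → 0 = 1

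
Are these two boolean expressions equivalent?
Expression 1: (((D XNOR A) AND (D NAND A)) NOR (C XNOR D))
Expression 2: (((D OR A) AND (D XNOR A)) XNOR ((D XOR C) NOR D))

No. Counterexample: with A=0, C=1, D=0, Expression 1 = 0 but Expression 2 = 1.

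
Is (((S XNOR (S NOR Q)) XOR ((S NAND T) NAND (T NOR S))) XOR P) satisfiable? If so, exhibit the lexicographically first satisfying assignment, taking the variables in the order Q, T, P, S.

Q=0, T=0, P=0, S=1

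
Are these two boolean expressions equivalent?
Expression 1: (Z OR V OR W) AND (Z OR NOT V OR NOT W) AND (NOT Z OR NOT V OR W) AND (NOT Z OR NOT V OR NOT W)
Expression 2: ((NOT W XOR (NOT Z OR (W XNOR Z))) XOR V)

Yes, they are equivalent — the two output columns agree on all 8 assignments:
Z | V | W | Expression 1 | Expression 2
---------------------------------------
0 | 0 | 0 | 0 | 0
0 | 0 | 1 | 1 | 1
0 | 1 | 0 | 1 | 1
0 | 1 | 1 | 0 | 0
1 | 0 | 0 | 1 | 1
1 | 0 | 1 | 1 | 1
1 | 1 | 0 | 0 | 0
1 | 1 | 1 | 0 | 0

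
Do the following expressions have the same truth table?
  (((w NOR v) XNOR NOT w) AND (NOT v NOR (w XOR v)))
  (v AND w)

Yes, they are equivalent — the two output columns agree on all 4 assignments:
v | w | Expression 1 | Expression 2
-----------------------------------
0 | 0 | 0 | 0
0 | 1 | 0 | 0
1 | 0 | 0 | 0
1 | 1 | 1 | 1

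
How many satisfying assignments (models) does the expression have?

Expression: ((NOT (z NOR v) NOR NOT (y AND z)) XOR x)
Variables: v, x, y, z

Satisfying assignments: (0,1,0,0), (0,1,0,1), (0,1,1,0), (0,1,1,1), (1,1,0,0), (1,1,0,1), (1,1,1,0), (1,1,1,1)
Count: 8 out of 16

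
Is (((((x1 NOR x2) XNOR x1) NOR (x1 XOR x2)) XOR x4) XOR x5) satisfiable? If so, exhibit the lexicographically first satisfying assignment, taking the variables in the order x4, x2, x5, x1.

x4=0, x2=0, x5=0, x1=0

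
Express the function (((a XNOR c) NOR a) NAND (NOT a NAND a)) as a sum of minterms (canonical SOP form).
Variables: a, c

Σm(0, 2, 3) = (NOT a AND NOT c) OR (a AND NOT c) OR (a AND c)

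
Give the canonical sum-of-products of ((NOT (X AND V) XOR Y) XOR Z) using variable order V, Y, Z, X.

Σm(0, 1, 6, 7, 8, 11, 13, 14) = (NOT V AND NOT Y AND NOT Z AND NOT X) OR (NOT V AND NOT Y AND NOT Z AND X) OR (NOT V AND Y AND Z AND NOT X) OR (NOT V AND Y AND Z AND X) OR (V AND NOT Y AND NOT Z AND NOT X) OR (V AND NOT Y AND Z AND X) OR (V AND Y AND NOT Z AND X) OR (V AND Y AND Z AND NOT X)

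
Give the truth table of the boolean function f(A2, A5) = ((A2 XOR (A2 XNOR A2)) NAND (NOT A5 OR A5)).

A2 | A5 | Output
----------------
0 | 0 | 0
0 | 1 | 0
1 | 0 | 1
1 | 1 | 1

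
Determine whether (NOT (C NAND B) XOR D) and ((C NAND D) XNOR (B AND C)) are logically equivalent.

No. Counterexample: with D=1, C=0, B=0, Expression 1 = 1 but Expression 2 = 0.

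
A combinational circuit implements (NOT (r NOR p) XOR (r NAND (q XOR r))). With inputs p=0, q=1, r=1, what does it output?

Substituting: (NOT (1 NOR 0) XOR (1 NAND (1 XOR 1)))
= 0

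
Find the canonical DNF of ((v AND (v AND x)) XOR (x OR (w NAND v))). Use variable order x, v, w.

(NOT x AND NOT v AND NOT w) OR (NOT x AND NOT v AND w) OR (NOT x AND v AND NOT w) OR (x AND NOT v AND NOT w) OR (x AND NOT v AND w)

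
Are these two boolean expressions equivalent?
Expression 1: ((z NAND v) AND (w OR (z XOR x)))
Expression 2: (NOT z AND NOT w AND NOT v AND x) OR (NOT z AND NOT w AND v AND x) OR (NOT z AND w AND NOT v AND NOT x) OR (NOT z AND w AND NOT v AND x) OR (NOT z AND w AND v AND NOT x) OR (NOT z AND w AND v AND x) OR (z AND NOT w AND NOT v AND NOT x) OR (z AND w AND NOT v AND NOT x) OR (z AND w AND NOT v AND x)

Yes, they are equivalent — the two output columns agree on all 16 assignments:
z | w | v | x | Expression 1 | Expression 2
-------------------------------------------
0 | 0 | 0 | 0 | 0 | 0
0 | 0 | 0 | 1 | 1 | 1
0 | 0 | 1 | 0 | 0 | 0
0 | 0 | 1 | 1 | 1 | 1
0 | 1 | 0 | 0 | 1 | 1
0 | 1 | 0 | 1 | 1 | 1
0 | 1 | 1 | 0 | 1 | 1
0 | 1 | 1 | 1 | 1 | 1
1 | 0 | 0 | 0 | 1 | 1
1 | 0 | 0 | 1 | 0 | 0
1 | 0 | 1 | 0 | 0 | 0
1 | 0 | 1 | 1 | 0 | 0
1 | 1 | 0 | 0 | 1 | 1
1 | 1 | 0 | 1 | 1 | 1
1 | 1 | 1 | 0 | 0 | 0
1 | 1 | 1 | 1 | 0 | 0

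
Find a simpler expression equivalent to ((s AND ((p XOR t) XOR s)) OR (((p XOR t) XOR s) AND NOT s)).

By distribution ((E AND v) OR (E AND NOT v) = E):
= ((p XOR t) XOR s)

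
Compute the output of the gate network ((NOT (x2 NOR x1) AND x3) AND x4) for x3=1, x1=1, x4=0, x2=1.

Substituting: ((NOT (1 NOR 1) AND 1) AND 0)
= 0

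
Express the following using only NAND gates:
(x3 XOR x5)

((x3 NAND (x3 NAND x5)) NAND (x5 NAND (x3 NAND x5)))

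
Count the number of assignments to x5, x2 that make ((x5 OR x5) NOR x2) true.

Satisfying assignments: (0,0)
Count: 1 out of 4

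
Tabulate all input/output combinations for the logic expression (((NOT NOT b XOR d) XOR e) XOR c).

b | d | e | c | Output
----------------------
0 | 0 | 0 | 0 | 0
0 | 0 | 0 | 1 | 1
0 | 0 | 1 | 0 | 1
0 | 0 | 1 | 1 | 0
0 | 1 | 0 | 0 | 1
0 | 1 | 0 | 1 | 0
0 | 1 | 1 | 0 | 0
0 | 1 | 1 | 1 | 1
1 | 0 | 0 | 0 | 1
1 | 0 | 0 | 1 | 0
1 | 0 | 1 | 0 | 0
1 | 0 | 1 | 1 | 1
1 | 1 | 0 | 0 | 0
1 | 1 | 0 | 1 | 1
1 | 1 | 1 | 0 | 1
1 | 1 | 1 | 1 | 0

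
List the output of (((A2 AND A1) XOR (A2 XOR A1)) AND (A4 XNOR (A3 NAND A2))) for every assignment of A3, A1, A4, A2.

A3 | A1 | A4 | A2 | Output
--------------------------
0 | 0 | 0 | 0 | 0
0 | 0 | 0 | 1 | 0
0 | 0 | 1 | 0 | 0
0 | 0 | 1 | 1 | 1
0 | 1 | 0 | 0 | 0
0 | 1 | 0 | 1 | 0
0 | 1 | 1 | 0 | 1
0 | 1 | 1 | 1 | 1
1 | 0 | 0 | 0 | 0
1 | 0 | 0 | 1 | 1
1 | 0 | 1 | 0 | 0
1 | 0 | 1 | 1 | 0
1 | 1 | 0 | 0 | 0
1 | 1 | 0 | 1 | 1
1 | 1 | 1 | 0 | 1
1 | 1 | 1 | 1 | 0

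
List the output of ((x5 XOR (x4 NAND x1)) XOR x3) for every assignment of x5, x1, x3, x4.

x5 | x1 | x3 | x4 | Output
--------------------------
0 | 0 | 0 | 0 | 1
0 | 0 | 0 | 1 | 1
0 | 0 | 1 | 0 | 0
0 | 0 | 1 | 1 | 0
0 | 1 | 0 | 0 | 1
0 | 1 | 0 | 1 | 0
0 | 1 | 1 | 0 | 0
0 | 1 | 1 | 1 | 1
1 | 0 | 0 | 0 | 0
1 | 0 | 0 | 1 | 0
1 | 0 | 1 | 0 | 1
1 | 0 | 1 | 1 | 1
1 | 1 | 0 | 0 | 0
1 | 1 | 0 | 1 | 1
1 | 1 | 1 | 0 | 1
1 | 1 | 1 | 1 | 0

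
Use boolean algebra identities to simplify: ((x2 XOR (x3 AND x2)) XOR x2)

By XOR self-cancellation ((E XOR v) XOR v = E):
= (x3 AND x2)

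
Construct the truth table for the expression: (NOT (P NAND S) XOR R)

S | P | R | Output
------------------
0 | 0 | 0 | 0
0 | 0 | 1 | 1
0 | 1 | 0 | 0
0 | 1 | 1 | 1
1 | 0 | 0 | 0
1 | 0 | 1 | 1
1 | 1 | 0 | 1
1 | 1 | 1 | 0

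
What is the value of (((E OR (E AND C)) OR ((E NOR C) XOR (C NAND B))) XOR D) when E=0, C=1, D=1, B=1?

Substituting: (((0 OR (0 AND 1)) OR ((0 NOR 1) XOR (1 NAND 1))) XOR 1)
= 1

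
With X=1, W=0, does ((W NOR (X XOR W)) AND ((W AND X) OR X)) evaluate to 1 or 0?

Substituting: ((0 NOR (1 XOR 0)) AND ((0 AND 1) OR 1))
= 0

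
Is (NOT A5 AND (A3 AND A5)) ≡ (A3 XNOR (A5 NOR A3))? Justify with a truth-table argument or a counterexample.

No. Counterexample: with A3=0, A5=1, Expression 1 = 0 but Expression 2 = 1.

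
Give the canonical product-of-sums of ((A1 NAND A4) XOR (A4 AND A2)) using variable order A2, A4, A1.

ΠM(3, 6) = (A2 OR NOT A4 OR NOT A1) AND (NOT A2 OR NOT A4 OR A1)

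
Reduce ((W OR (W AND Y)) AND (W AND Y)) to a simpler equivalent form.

By absorption (E AND (E OR v) = E):
= (W AND Y)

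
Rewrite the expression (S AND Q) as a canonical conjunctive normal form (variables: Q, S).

(Q OR S) AND (Q OR NOT S) AND (NOT Q OR S)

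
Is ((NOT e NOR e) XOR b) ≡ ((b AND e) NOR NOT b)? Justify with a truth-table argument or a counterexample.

No. Counterexample: with e=1, b=1, Expression 1 = 1 but Expression 2 = 0.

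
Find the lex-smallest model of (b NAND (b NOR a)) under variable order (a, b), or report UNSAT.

a=0, b=0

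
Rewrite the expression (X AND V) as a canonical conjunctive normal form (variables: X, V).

(X OR V) AND (X OR NOT V) AND (NOT X OR V)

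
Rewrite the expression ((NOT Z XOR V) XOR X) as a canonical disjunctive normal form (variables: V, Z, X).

(NOT V AND NOT Z AND NOT X) OR (NOT V AND Z AND X) OR (V AND NOT Z AND X) OR (V AND Z AND NOT X)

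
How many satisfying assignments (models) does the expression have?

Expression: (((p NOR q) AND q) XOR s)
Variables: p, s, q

Satisfying assignments: (0,1,0), (0,1,1), (1,1,0), (1,1,1)
Count: 4 out of 8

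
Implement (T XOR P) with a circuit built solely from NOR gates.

((((T NOR P) NOR (T NOR P)) NOR ((T NOR P) NOR (T NOR P))) NOR ((((T NOR T) NOR (P NOR P)) NOR ((T NOR T) NOR (P NOR P))) NOR (((T NOR T) NOR (P NOR P)) NOR ((T NOR T) NOR (P NOR P)))))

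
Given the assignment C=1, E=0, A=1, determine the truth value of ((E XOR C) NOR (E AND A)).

Substituting: ((0 XOR 1) NOR (0 AND 1))
= 0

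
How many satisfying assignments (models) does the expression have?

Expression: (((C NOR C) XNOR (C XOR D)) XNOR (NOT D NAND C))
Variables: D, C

Satisfying assignments: (0,1), (1,0), (1,1)
Count: 3 out of 4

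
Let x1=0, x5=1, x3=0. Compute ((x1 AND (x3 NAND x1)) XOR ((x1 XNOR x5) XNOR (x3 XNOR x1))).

Substituting: ((0 AND (0 NAND 0)) XOR ((0 XNOR 1) XNOR (0 XNOR 0)))
= 0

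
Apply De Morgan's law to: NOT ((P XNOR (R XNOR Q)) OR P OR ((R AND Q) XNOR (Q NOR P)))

NOT (P XNOR (R XNOR Q)) AND NOT P AND NOT ((R AND Q) XNOR (Q NOR P))
De Morgan's: NOT(OR of terms) = AND of negations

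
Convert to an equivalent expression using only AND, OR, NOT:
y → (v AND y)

NOT y OR (v AND y)
(Implication elimination: A → B = NOT A OR B)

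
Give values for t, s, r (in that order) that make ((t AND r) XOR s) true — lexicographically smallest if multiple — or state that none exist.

t=0, s=1, r=0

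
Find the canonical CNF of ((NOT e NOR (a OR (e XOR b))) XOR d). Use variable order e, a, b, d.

(e OR a OR b OR d) AND (e OR a OR NOT b OR d) AND (e OR NOT a OR b OR d) AND (e OR NOT a OR NOT b OR d) AND (NOT e OR a OR b OR d) AND (NOT e OR a OR NOT b OR NOT d) AND (NOT e OR NOT a OR b OR d) AND (NOT e OR NOT a OR NOT b OR d)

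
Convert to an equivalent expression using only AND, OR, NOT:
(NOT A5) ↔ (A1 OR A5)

((NOT A5) AND (A1 OR A5)) OR (A5 AND NOT (A1 OR A5))
(Biconditional = both true or both false)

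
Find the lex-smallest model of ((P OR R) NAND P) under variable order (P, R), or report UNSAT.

P=0, R=0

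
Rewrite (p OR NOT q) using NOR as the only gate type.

((p NOR (q NOR q)) NOR (p NOR (q NOR q)))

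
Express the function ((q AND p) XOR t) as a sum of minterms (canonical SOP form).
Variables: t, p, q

Σm(3, 4, 5, 6) = (NOT t AND p AND q) OR (t AND NOT p AND NOT q) OR (t AND NOT p AND q) OR (t AND p AND NOT q)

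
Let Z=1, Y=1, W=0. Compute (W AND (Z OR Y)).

Substituting: (0 AND (1 OR 1))
= 0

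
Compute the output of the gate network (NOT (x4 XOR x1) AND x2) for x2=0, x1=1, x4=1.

Substituting: (NOT (1 XOR 1) AND 0)
= 0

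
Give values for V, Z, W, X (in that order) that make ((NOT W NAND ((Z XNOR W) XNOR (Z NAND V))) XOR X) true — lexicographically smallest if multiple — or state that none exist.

V=0, Z=0, W=0, X=1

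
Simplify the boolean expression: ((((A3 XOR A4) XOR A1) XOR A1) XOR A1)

By XOR self-cancellation ((E XOR v) XOR v = E):
= ((A3 XOR A4) XOR A1)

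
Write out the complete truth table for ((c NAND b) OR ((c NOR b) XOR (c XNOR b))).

b | c | Output
--------------
0 | 0 | 1
0 | 1 | 1
1 | 0 | 1
1 | 1 | 1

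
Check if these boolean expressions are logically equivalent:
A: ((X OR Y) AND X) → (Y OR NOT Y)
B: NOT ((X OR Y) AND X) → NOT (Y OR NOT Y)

No, Inverse is not equivalent to original (counterexample: Y=0, X=0)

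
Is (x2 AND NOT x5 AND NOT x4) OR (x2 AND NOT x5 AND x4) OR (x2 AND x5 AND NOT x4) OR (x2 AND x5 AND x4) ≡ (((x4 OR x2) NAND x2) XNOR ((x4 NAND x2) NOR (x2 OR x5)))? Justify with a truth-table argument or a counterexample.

Yes, they are equivalent — the two output columns agree on all 8 assignments:
x2 | x5 | x4 | Expression 1 | Expression 2
------------------------------------------
0 | 0 | 0 | 0 | 0
0 | 0 | 1 | 0 | 0
0 | 1 | 0 | 0 | 0
0 | 1 | 1 | 0 | 0
1 | 0 | 0 | 1 | 1
1 | 0 | 1 | 1 | 1
1 | 1 | 0 | 1 | 1
1 | 1 | 1 | 1 | 1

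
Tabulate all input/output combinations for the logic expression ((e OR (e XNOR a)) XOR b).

e | a | b | Output
------------------
0 | 0 | 0 | 1
0 | 0 | 1 | 0
0 | 1 | 0 | 0
0 | 1 | 1 | 1
1 | 0 | 0 | 1
1 | 0 | 1 | 0
1 | 1 | 0 | 1
1 | 1 | 1 | 0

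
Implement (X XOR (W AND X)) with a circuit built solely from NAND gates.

((X NAND (X NAND ((W NAND X) NAND (W NAND X)))) NAND (((W NAND X) NAND (W NAND X)) NAND (X NAND ((W NAND X) NAND (W NAND X)))))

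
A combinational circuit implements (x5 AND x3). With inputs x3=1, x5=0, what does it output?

Substituting: (0 AND 1)
= 0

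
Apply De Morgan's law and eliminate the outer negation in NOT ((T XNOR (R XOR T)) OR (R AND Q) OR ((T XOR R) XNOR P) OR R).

NOT (T XNOR (R XOR T)) AND NOT (R AND Q) AND NOT ((T XOR R) XNOR P) AND NOT R
De Morgan's: NOT(OR of terms) = AND of negations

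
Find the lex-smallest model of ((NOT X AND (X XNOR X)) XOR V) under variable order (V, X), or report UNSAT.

V=0, X=0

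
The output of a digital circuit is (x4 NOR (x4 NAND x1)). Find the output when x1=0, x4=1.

Substituting: (1 NOR (1 NAND 0))
= 0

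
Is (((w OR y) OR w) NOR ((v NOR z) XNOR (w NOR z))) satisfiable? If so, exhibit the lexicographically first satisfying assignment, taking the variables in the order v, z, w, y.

v=1, z=0, w=0, y=0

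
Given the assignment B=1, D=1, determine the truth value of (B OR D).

Substituting: (1 OR 1)
= 1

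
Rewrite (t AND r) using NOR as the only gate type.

((t NOR t) NOR (r NOR r))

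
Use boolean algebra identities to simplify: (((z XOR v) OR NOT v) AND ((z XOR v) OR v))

By distribution ((E OR v) AND (E OR NOT v) = E):
= (z XOR v)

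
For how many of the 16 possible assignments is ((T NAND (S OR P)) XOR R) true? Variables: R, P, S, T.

Satisfying assignments: (0,0,0,0), (0,0,0,1), (0,0,1,0), (0,1,0,0), (0,1,1,0), (1,0,1,1), (1,1,0,1), (1,1,1,1)
Count: 8 out of 16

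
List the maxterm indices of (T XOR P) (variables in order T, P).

ΠM(0, 3) = (T OR P) AND (NOT T OR NOT P)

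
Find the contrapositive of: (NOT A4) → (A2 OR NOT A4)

Contrapositive: NOT (A2 OR NOT A4) → A4
Note: A statement and its contrapositive are logically equivalent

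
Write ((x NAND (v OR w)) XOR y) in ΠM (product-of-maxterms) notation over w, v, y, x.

ΠM(2, 3, 5, 6, 9, 10, 13, 14) = (w OR v OR NOT y OR x) AND (w OR v OR NOT y OR NOT x) AND (w OR NOT v OR y OR NOT x) AND (w OR NOT v OR NOT y OR x) AND (NOT w OR v OR y OR NOT x) AND (NOT w OR v OR NOT y OR x) AND (NOT w OR NOT v OR y OR NOT x) AND (NOT w OR NOT v OR NOT y OR x)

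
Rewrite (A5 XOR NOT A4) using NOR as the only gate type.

((((A5 NOR (A4 NOR A4)) NOR (A5 NOR (A4 NOR A4))) NOR ((A5 NOR (A4 NOR A4)) NOR (A5 NOR (A4 NOR A4)))) NOR ((((A5 NOR A5) NOR ((A4 NOR A4) NOR (A4 NOR A4))) NOR ((A5 NOR A5) NOR ((A4 NOR A4) NOR (A4 NOR A4)))) NOR (((A5 NOR A5) NOR ((A4 NOR A4) NOR (A4 NOR A4))) NOR ((A5 NOR A5) NOR ((A4 NOR A4) NOR (A4 NOR A4))))))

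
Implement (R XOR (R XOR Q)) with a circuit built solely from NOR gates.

((((R NOR ((((R NOR Q) NOR (R NOR Q)) NOR ((R NOR Q) NOR (R NOR Q))) NOR ((((R NOR R) NOR (Q NOR Q)) NOR ((R NOR R) NOR (Q NOR Q))) NOR (((R NOR R) NOR (Q NOR Q)) NOR ((R NOR R) NOR (Q NOR Q)))))) NOR (R NOR ((((R NOR Q) NOR (R NOR Q)) NOR ((R NOR Q) NOR (R NOR Q))) NOR ((((R NOR R) NOR (Q NOR Q)) NOR ((R NOR R) NOR (Q NOR Q))) NOR (((R NOR R) NOR (Q NOR Q)) NOR ((R NOR R) NOR (Q NOR Q))))))) NOR ((R NOR ((((R NOR Q) NOR (R NOR Q)) NOR ((R NOR Q) NOR (R NOR Q))) NOR ((((R NOR R) NOR (Q NOR Q)) NOR ((R NOR R) NOR (Q NOR Q))) NOR (((R NOR R) NOR (Q NOR Q)) NOR ((R NOR R) NOR (Q NOR Q)))))) NOR (R NOR ((((R NOR Q) NOR (R NOR Q)) NOR ((R NOR Q) NOR (R NOR Q))) NOR ((((R NOR R) NOR (Q NOR Q)) NOR ((R NOR R) NOR (Q NOR Q))) NOR (((R NOR R) NOR (Q NOR Q)) NOR ((R NOR R) NOR (Q NOR Q)))))))) NOR ((((R NOR R) NOR (((((R NOR Q) NOR (R NOR Q)) NOR ((R NOR Q) NOR (R NOR Q))) NOR ((((R NOR R) NOR (Q NOR Q)) NOR ((R NOR R) NOR (Q NOR Q))) NOR (((R NOR R) NOR (Q NOR Q)) NOR ((R NOR R) NOR (Q NOR Q))))) NOR ((((R NOR Q) NOR (R NOR Q)) NOR ((R NOR Q) NOR (R NOR Q))) NOR ((((R NOR R) NOR (Q NOR Q)) NOR ((R NOR R) NOR (Q NOR Q))) NOR (((R NOR R) NOR (Q NOR Q)) NOR ((R NOR R) NOR (Q NOR Q))))))) NOR ((R NOR R) NOR (((((R NOR Q) NOR (R NOR Q)) NOR ((R NOR Q) NOR (R NOR Q))) NOR ((((R NOR R) NOR (Q NOR Q)) NOR ((R NOR R) NOR (Q NOR Q))) NOR (((R NOR R) NOR (Q NOR Q)) NOR ((R NOR R) NOR (Q NOR Q))))) NOR ((((R NOR Q) NOR (R NOR Q)) NOR ((R NOR Q) NOR (R NOR Q))) NOR ((((R NOR R) NOR (Q NOR Q)) NOR ((R NOR R) NOR (Q NOR Q))) NOR (((R NOR R) NOR (Q NOR Q)) NOR ((R NOR R) NOR (Q NOR Q)))))))) NOR (((R NOR R) NOR (((((R NOR Q) NOR (R NOR Q)) NOR ((R NOR Q) NOR (R NOR Q))) NOR ((((R NOR R) NOR (Q NOR Q)) NOR ((R NOR R) NOR (Q NOR Q))) NOR (((R NOR R) NOR (Q NOR Q)) NOR ((R NOR R) NOR (Q NOR Q))))) NOR ((((R NOR Q) NOR (R NOR Q)) NOR ((R NOR Q) NOR (R NOR Q))) NOR ((((R NOR R) NOR (Q NOR Q)) NOR ((R NOR R) NOR (Q NOR Q))) NOR (((R NOR R) NOR (Q NOR Q)) NOR ((R NOR R) NOR (Q NOR Q))))))) NOR ((R NOR R) NOR (((((R NOR Q) NOR (R NOR Q)) NOR ((R NOR Q) NOR (R NOR Q))) NOR ((((R NOR R) NOR (Q NOR Q)) NOR ((R NOR R) NOR (Q NOR Q))) NOR (((R NOR R) NOR (Q NOR Q)) NOR ((R NOR R) NOR (Q NOR Q))))) NOR ((((R NOR Q) NOR (R NOR Q)) NOR ((R NOR Q) NOR (R NOR Q))) NOR ((((R NOR R) NOR (Q NOR Q)) NOR ((R NOR R) NOR (Q NOR Q))) NOR (((R NOR R) NOR (Q NOR Q)) NOR ((R NOR R) NOR (Q NOR Q))))))))))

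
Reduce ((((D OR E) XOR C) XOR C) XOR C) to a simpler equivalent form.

By XOR self-cancellation ((E XOR v) XOR v = E):
= ((D OR E) XOR C)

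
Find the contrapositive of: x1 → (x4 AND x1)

Contrapositive: NOT (x4 AND x1) → NOT x1
Note: A statement and its contrapositive are logically equivalent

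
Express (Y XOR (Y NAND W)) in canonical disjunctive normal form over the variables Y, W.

(NOT Y AND NOT W) OR (NOT Y AND W) OR (Y AND W)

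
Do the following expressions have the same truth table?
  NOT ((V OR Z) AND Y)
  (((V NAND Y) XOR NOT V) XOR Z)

No. Counterexample: with Y=0, Z=0, V=0, Expression 1 = 1 but Expression 2 = 0.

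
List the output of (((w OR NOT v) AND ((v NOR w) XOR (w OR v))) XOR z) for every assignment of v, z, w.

v | z | w | Output
------------------
0 | 0 | 0 | 1
0 | 0 | 1 | 1
0 | 1 | 0 | 0
0 | 1 | 1 | 0
1 | 0 | 0 | 0
1 | 0 | 1 | 1
1 | 1 | 0 | 1
1 | 1 | 1 | 0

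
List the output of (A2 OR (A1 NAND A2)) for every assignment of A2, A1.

A2 | A1 | Output
----------------
0 | 0 | 1
0 | 1 | 1
1 | 0 | 1
1 | 1 | 1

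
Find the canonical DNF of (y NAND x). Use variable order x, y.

(NOT x AND NOT y) OR (NOT x AND y) OR (x AND NOT y)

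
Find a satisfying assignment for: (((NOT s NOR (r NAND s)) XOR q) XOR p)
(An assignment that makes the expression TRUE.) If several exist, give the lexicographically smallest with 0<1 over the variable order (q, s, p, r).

q=0, s=0, p=1, r=0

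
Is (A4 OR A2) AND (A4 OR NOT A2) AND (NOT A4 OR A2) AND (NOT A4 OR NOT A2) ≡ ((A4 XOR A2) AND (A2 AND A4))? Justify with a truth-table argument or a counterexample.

Yes, they are equivalent — the two output columns agree on all 4 assignments:
A4 | A2 | Expression 1 | Expression 2
-------------------------------------
0 | 0 | 0 | 0
0 | 1 | 0 | 0
1 | 0 | 0 | 0
1 | 1 | 0 | 0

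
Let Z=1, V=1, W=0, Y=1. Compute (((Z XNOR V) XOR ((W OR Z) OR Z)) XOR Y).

Substituting: (((1 XNOR 1) XOR ((0 OR 1) OR 1)) XOR 1)
= 1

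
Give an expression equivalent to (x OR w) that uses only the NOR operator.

((x NOR w) NOR (x NOR w))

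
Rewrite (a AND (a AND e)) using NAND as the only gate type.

((a NAND ((a NAND e) NAND (a NAND e))) NAND (a NAND ((a NAND e) NAND (a NAND e))))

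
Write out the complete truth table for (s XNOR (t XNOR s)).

t | s | Output
--------------
0 | 0 | 0
0 | 1 | 0
1 | 0 | 1
1 | 1 | 1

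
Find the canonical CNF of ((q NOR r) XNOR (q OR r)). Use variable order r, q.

(r OR q) AND (r OR NOT q) AND (NOT r OR q) AND (NOT r OR NOT q)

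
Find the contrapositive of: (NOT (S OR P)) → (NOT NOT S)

Contrapositive: NOT S → (S OR P)
Note: A statement and its contrapositive are logically equivalent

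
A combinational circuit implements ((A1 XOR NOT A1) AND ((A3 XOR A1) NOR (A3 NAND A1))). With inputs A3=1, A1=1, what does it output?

Substituting: ((1 XOR NOT 1) AND ((1 XOR 1) NOR (1 NAND 1)))
= 1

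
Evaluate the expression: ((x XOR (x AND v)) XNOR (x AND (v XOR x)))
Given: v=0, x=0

Substituting: ((0 XOR (0 AND 0)) XNOR (0 AND (0 XOR 0)))
= 1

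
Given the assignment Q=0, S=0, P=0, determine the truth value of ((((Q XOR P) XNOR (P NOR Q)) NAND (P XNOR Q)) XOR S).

Substituting: ((((0 XOR 0) XNOR (0 NOR 0)) NAND (0 XNOR 0)) XOR 0)
= 1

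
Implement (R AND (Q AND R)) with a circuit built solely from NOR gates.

((R NOR R) NOR (((Q NOR Q) NOR (R NOR R)) NOR ((Q NOR Q) NOR (R NOR R))))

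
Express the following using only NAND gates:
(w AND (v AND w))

((w NAND ((v NAND w) NAND (v NAND w))) NAND (w NAND ((v NAND w) NAND (v NAND w))))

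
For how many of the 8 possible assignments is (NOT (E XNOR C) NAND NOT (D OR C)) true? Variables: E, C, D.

Satisfying assignments: (0,0,0), (0,0,1), (0,1,0), (0,1,1), (1,0,1), (1,1,0), (1,1,1)
Count: 7 out of 8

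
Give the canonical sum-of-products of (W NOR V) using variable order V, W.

Σm(0) = (NOT V AND NOT W)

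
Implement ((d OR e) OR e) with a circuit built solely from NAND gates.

((((d NAND d) NAND (e NAND e)) NAND ((d NAND d) NAND (e NAND e))) NAND (e NAND e))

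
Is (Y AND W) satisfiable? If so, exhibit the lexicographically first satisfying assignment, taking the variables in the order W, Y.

W=1, Y=1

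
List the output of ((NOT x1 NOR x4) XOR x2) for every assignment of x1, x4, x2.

x1 | x4 | x2 | Output
---------------------
0 | 0 | 0 | 0
0 | 0 | 1 | 1
0 | 1 | 0 | 0
0 | 1 | 1 | 1
1 | 0 | 0 | 1
1 | 0 | 1 | 0
1 | 1 | 0 | 0
1 | 1 | 1 | 1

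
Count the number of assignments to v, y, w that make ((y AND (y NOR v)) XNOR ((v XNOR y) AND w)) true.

Satisfying assignments: (0,0,0), (0,1,0), (0,1,1), (1,0,0), (1,0,1), (1,1,0)
Count: 6 out of 8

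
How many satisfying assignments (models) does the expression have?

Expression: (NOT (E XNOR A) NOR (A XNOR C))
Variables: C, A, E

Satisfying assignments: (0,1,1), (1,0,0)
Count: 2 out of 8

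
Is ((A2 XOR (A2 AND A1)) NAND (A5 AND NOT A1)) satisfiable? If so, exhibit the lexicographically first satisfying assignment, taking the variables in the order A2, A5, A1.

A2=0, A5=0, A1=0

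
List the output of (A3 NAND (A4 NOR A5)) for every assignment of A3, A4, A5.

A3 | A4 | A5 | Output
---------------------
0 | 0 | 0 | 1
0 | 0 | 1 | 1
0 | 1 | 0 | 1
0 | 1 | 1 | 1
1 | 0 | 0 | 0
1 | 0 | 1 | 1
1 | 1 | 0 | 1
1 | 1 | 1 | 1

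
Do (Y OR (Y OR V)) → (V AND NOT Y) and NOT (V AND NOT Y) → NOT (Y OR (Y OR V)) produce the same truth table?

Yes, Contrapositive is always equivalent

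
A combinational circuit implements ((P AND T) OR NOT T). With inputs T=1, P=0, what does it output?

Substituting: ((0 AND 1) OR NOT 1)
= 0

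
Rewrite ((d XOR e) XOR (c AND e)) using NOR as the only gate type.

((((((((d NOR e) NOR (d NOR e)) NOR ((d NOR e) NOR (d NOR e))) NOR ((((d NOR d) NOR (e NOR e)) NOR ((d NOR d) NOR (e NOR e))) NOR (((d NOR d) NOR (e NOR e)) NOR ((d NOR d) NOR (e NOR e))))) NOR ((c NOR c) NOR (e NOR e))) NOR (((((d NOR e) NOR (d NOR e)) NOR ((d NOR e) NOR (d NOR e))) NOR ((((d NOR d) NOR (e NOR e)) NOR ((d NOR d) NOR (e NOR e))) NOR (((d NOR d) NOR (e NOR e)) NOR ((d NOR d) NOR (e NOR e))))) NOR ((c NOR c) NOR (e NOR e)))) NOR ((((((d NOR e) NOR (d NOR e)) NOR ((d NOR e) NOR (d NOR e))) NOR ((((d NOR d) NOR (e NOR e)) NOR ((d NOR d) NOR (e NOR e))) NOR (((d NOR d) NOR (e NOR e)) NOR ((d NOR d) NOR (e NOR e))))) NOR ((c NOR c) NOR (e NOR e))) NOR (((((d NOR e) NOR (d NOR e)) NOR ((d NOR e) NOR (d NOR e))) NOR ((((d NOR d) NOR (e NOR e)) NOR ((d NOR d) NOR (e NOR e))) NOR (((d NOR d) NOR (e NOR e)) NOR ((d NOR d) NOR (e NOR e))))) NOR ((c NOR c) NOR (e NOR e))))) NOR ((((((((d NOR e) NOR (d NOR e)) NOR ((d NOR e) NOR (d NOR e))) NOR ((((d NOR d) NOR (e NOR e)) NOR ((d NOR d) NOR (e NOR e))) NOR (((d NOR d) NOR (e NOR e)) NOR ((d NOR d) NOR (e NOR e))))) NOR ((((d NOR e) NOR (d NOR e)) NOR ((d NOR e) NOR (d NOR e))) NOR ((((d NOR d) NOR (e NOR e)) NOR ((d NOR d) NOR (e NOR e))) NOR (((d NOR d) NOR (e NOR e)) NOR ((d NOR d) NOR (e NOR e)))))) NOR (((c NOR c) NOR (e NOR e)) NOR ((c NOR c) NOR (e NOR e)))) NOR ((((((d NOR e) NOR (d NOR e)) NOR ((d NOR e) NOR (d NOR e))) NOR ((((d NOR d) NOR (e NOR e)) NOR ((d NOR d) NOR (e NOR e))) NOR (((d NOR d) NOR (e NOR e)) NOR ((d NOR d) NOR (e NOR e))))) NOR ((((d NOR e) NOR (d NOR e)) NOR ((d NOR e) NOR (d NOR e))) NOR ((((d NOR d) NOR (e NOR e)) NOR ((d NOR d) NOR (e NOR e))) NOR (((d NOR d) NOR (e NOR e)) NOR ((d NOR d) NOR (e NOR e)))))) NOR (((c NOR c) NOR (e NOR e)) NOR ((c NOR c) NOR (e NOR e))))) NOR (((((((d NOR e) NOR (d NOR e)) NOR ((d NOR e) NOR (d NOR e))) NOR ((((d NOR d) NOR (e NOR e)) NOR ((d NOR d) NOR (e NOR e))) NOR (((d NOR d) NOR (e NOR e)) NOR ((d NOR d) NOR (e NOR e))))) NOR ((((d NOR e) NOR (d NOR e)) NOR ((d NOR e) NOR (d NOR e))) NOR ((((d NOR d) NOR (e NOR e)) NOR ((d NOR d) NOR (e NOR e))) NOR (((d NOR d) NOR (e NOR e)) NOR ((d NOR d) NOR (e NOR e)))))) NOR (((c NOR c) NOR (e NOR e)) NOR ((c NOR c) NOR (e NOR e)))) NOR ((((((d NOR e) NOR (d NOR e)) NOR ((d NOR e) NOR (d NOR e))) NOR ((((d NOR d) NOR (e NOR e)) NOR ((d NOR d) NOR (e NOR e))) NOR (((d NOR d) NOR (e NOR e)) NOR ((d NOR d) NOR (e NOR e))))) NOR ((((d NOR e) NOR (d NOR e)) NOR ((d NOR e) NOR (d NOR e))) NOR ((((d NOR d) NOR (e NOR e)) NOR ((d NOR d) NOR (e NOR e))) NOR (((d NOR d) NOR (e NOR e)) NOR ((d NOR d) NOR (e NOR e)))))) NOR (((c NOR c) NOR (e NOR e)) NOR ((c NOR c) NOR (e NOR e)))))))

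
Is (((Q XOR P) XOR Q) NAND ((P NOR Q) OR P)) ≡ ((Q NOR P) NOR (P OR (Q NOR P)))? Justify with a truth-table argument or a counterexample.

No. Counterexample: with P=0, Q=0, Expression 1 = 1 but Expression 2 = 0.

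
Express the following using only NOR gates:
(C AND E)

((C NOR C) NOR (E NOR E))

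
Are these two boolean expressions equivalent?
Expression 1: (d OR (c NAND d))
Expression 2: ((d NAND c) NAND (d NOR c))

No. Counterexample: with c=0, d=0, Expression 1 = 1 but Expression 2 = 0.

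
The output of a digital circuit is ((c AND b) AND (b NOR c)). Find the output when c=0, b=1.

Substituting: ((0 AND 1) AND (1 NOR 0))
= 0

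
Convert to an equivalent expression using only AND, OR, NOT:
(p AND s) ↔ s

((p AND s) AND s) OR (NOT (p AND s) AND NOT s)
(Biconditional = both true or both false)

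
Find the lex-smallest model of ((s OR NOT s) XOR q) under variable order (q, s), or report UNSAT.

q=0, s=0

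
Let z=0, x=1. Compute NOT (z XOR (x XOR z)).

Substituting: NOT (0 XOR (1 XOR 0))
= 0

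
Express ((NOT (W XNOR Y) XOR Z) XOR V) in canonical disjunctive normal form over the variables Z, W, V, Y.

(NOT Z AND NOT W AND NOT V AND Y) OR (NOT Z AND NOT W AND V AND NOT Y) OR (NOT Z AND W AND NOT V AND NOT Y) OR (NOT Z AND W AND V AND Y) OR (Z AND NOT W AND NOT V AND NOT Y) OR (Z AND NOT W AND V AND Y) OR (Z AND W AND NOT V AND Y) OR (Z AND W AND V AND NOT Y)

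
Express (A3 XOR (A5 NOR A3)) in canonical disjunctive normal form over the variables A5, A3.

(NOT A5 AND NOT A3) OR (NOT A5 AND A3) OR (A5 AND A3)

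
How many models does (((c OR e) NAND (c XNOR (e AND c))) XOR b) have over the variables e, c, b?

Satisfying assignments: (0,0,0), (0,1,0), (1,0,1), (1,1,1)
Count: 4 out of 8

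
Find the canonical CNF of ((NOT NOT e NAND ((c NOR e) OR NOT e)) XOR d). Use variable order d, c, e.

(NOT d OR c OR e) AND (NOT d OR c OR NOT e) AND (NOT d OR NOT c OR e) AND (NOT d OR NOT c OR NOT e)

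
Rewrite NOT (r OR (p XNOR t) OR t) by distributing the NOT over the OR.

NOT r AND NOT (p XNOR t) AND NOT t
De Morgan's: NOT(OR of terms) = AND of negations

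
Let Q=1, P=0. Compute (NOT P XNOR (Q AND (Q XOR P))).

Substituting: (NOT 0 XNOR (1 AND (1 XOR 0)))
= 1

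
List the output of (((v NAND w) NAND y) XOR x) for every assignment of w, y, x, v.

w | y | x | v | Output
----------------------
0 | 0 | 0 | 0 | 1
0 | 0 | 0 | 1 | 1
0 | 0 | 1 | 0 | 0
0 | 0 | 1 | 1 | 0
0 | 1 | 0 | 0 | 0
0 | 1 | 0 | 1 | 0
0 | 1 | 1 | 0 | 1
0 | 1 | 1 | 1 | 1
1 | 0 | 0 | 0 | 1
1 | 0 | 0 | 1 | 1
1 | 0 | 1 | 0 | 0
1 | 0 | 1 | 1 | 0
1 | 1 | 0 | 0 | 0
1 | 1 | 0 | 1 | 1
1 | 1 | 1 | 0 | 1
1 | 1 | 1 | 1 | 0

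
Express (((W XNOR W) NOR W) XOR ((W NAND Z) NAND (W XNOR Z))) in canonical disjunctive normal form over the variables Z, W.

(NOT Z AND W) OR (Z AND NOT W) OR (Z AND W)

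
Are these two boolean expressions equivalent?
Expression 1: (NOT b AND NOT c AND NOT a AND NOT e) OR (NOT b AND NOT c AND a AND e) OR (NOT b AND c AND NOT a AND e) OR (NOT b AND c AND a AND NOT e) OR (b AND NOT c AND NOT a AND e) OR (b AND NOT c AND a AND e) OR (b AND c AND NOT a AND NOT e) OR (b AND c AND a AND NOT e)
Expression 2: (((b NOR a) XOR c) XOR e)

Yes, they are equivalent — the two output columns agree on all 16 assignments:
b | c | a | e | Expression 1 | Expression 2
-------------------------------------------
0 | 0 | 0 | 0 | 1 | 1
0 | 0 | 0 | 1 | 0 | 0
0 | 0 | 1 | 0 | 0 | 0
0 | 0 | 1 | 1 | 1 | 1
0 | 1 | 0 | 0 | 0 | 0
0 | 1 | 0 | 1 | 1 | 1
0 | 1 | 1 | 0 | 1 | 1
0 | 1 | 1 | 1 | 0 | 0
1 | 0 | 0 | 0 | 0 | 0
1 | 0 | 0 | 1 | 1 | 1
1 | 0 | 1 | 0 | 0 | 0
1 | 0 | 1 | 1 | 1 | 1
1 | 1 | 0 | 0 | 1 | 1
1 | 1 | 0 | 1 | 0 | 0
1 | 1 | 1 | 0 | 1 | 1
1 | 1 | 1 | 1 | 0 | 0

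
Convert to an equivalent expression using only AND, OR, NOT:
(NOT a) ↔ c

((NOT a) AND c) OR (a AND NOT c)
(Biconditional = both true or both false)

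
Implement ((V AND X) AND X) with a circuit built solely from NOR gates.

((((V NOR V) NOR (X NOR X)) NOR ((V NOR V) NOR (X NOR X))) NOR (X NOR X))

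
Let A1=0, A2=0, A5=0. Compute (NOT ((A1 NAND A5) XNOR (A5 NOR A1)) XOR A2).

Substituting: (NOT ((0 NAND 0) XNOR (0 NOR 0)) XOR 0)
= 0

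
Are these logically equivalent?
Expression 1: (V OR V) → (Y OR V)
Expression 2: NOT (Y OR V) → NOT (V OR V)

Yes, Contrapositive is always equivalent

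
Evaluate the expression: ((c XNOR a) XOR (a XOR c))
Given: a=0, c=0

Substituting: ((0 XNOR 0) XOR (0 XOR 0))
= 1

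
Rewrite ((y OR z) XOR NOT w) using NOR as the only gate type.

((((((y NOR z) NOR (y NOR z)) NOR (w NOR w)) NOR (((y NOR z) NOR (y NOR z)) NOR (w NOR w))) NOR ((((y NOR z) NOR (y NOR z)) NOR (w NOR w)) NOR (((y NOR z) NOR (y NOR z)) NOR (w NOR w)))) NOR ((((((y NOR z) NOR (y NOR z)) NOR ((y NOR z) NOR (y NOR z))) NOR ((w NOR w) NOR (w NOR w))) NOR ((((y NOR z) NOR (y NOR z)) NOR ((y NOR z) NOR (y NOR z))) NOR ((w NOR w) NOR (w NOR w)))) NOR (((((y NOR z) NOR (y NOR z)) NOR ((y NOR z) NOR (y NOR z))) NOR ((w NOR w) NOR (w NOR w))) NOR ((((y NOR z) NOR (y NOR z)) NOR ((y NOR z) NOR (y NOR z))) NOR ((w NOR w) NOR (w NOR w))))))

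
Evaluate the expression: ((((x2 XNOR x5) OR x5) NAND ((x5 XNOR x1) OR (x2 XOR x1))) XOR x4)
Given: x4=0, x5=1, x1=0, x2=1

Substituting: ((((1 XNOR 1) OR 1) NAND ((1 XNOR 0) OR (1 XOR 0))) XOR 0)
= 0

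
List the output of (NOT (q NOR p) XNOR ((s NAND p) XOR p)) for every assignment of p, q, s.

p | q | s | Output
------------------
0 | 0 | 0 | 0
0 | 0 | 1 | 0
0 | 1 | 0 | 1
0 | 1 | 1 | 1
1 | 0 | 0 | 0
1 | 0 | 1 | 1
1 | 1 | 0 | 0
1 | 1 | 1 | 1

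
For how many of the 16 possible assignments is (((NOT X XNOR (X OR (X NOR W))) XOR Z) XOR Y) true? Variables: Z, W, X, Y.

Satisfying assignments: (0,0,0,0), (0,0,1,1), (0,1,0,1), (0,1,1,1), (1,0,0,1), (1,0,1,0), (1,1,0,0), (1,1,1,0)
Count: 8 out of 16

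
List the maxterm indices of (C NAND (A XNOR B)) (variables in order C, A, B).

ΠM(4, 7) = (NOT C OR A OR B) AND (NOT C OR NOT A OR NOT B)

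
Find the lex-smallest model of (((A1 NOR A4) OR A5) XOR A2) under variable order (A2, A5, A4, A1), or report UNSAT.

A2=0, A5=0, A4=0, A1=0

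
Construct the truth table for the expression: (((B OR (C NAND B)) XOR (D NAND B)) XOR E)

D | C | E | B | Output
----------------------
0 | 0 | 0 | 0 | 0
0 | 0 | 0 | 1 | 0
0 | 0 | 1 | 0 | 1
0 | 0 | 1 | 1 | 1
0 | 1 | 0 | 0 | 0
0 | 1 | 0 | 1 | 0
0 | 1 | 1 | 0 | 1
0 | 1 | 1 | 1 | 1
1 | 0 | 0 | 0 | 0
1 | 0 | 0 | 1 | 1
1 | 0 | 1 | 0 | 1
1 | 0 | 1 | 1 | 0
1 | 1 | 0 | 0 | 0
1 | 1 | 0 | 1 | 1
1 | 1 | 1 | 0 | 1
1 | 1 | 1 | 1 | 0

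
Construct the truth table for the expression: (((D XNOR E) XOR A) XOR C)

D | A | E | C | Output
----------------------
0 | 0 | 0 | 0 | 1
0 | 0 | 0 | 1 | 0
0 | 0 | 1 | 0 | 0
0 | 0 | 1 | 1 | 1
0 | 1 | 0 | 0 | 0
0 | 1 | 0 | 1 | 1
0 | 1 | 1 | 0 | 1
0 | 1 | 1 | 1 | 0
1 | 0 | 0 | 0 | 0
1 | 0 | 0 | 1 | 1
1 | 0 | 1 | 0 | 1
1 | 0 | 1 | 1 | 0
1 | 1 | 0 | 0 | 1
1 | 1 | 0 | 1 | 0
1 | 1 | 1 | 0 | 0
1 | 1 | 1 | 1 | 1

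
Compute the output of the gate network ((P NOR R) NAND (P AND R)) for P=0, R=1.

Substituting: ((0 NOR 1) NAND (0 AND 1))
= 1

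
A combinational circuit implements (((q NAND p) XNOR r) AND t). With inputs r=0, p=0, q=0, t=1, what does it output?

Substituting: (((0 NAND 0) XNOR 0) AND 1)
= 0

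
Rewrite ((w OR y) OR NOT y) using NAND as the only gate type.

((((w NAND w) NAND (y NAND y)) NAND ((w NAND w) NAND (y NAND y))) NAND ((y NAND y) NAND (y NAND y)))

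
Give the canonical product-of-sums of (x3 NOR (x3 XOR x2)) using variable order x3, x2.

ΠM(1, 2, 3) = (x3 OR NOT x2) AND (NOT x3 OR x2) AND (NOT x3 OR NOT x2)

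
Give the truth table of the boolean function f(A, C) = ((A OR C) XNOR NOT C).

A | C | Output
--------------
0 | 0 | 0
0 | 1 | 0
1 | 0 | 1
1 | 1 | 0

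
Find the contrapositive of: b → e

Contrapositive: NOT e → NOT b
Note: A statement and its contrapositive are logically equivalent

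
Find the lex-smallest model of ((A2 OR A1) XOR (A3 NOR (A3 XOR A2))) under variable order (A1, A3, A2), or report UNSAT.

A1=0, A3=0, A2=0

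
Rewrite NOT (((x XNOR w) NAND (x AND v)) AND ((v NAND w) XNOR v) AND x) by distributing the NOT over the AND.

NOT ((x XNOR w) NAND (x AND v)) OR NOT ((v NAND w) XNOR v) OR NOT x
De Morgan's: NOT(AND of terms) = OR of negations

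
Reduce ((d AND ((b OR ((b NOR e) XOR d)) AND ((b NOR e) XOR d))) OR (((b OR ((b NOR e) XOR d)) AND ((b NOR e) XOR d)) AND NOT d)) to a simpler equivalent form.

By distribution ((E AND v) OR (E AND NOT v) = E) then absorption (E AND (E OR v) = E):
= ((b NOR e) XOR d)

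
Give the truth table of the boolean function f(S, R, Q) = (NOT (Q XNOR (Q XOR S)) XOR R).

S | R | Q | Output
------------------
0 | 0 | 0 | 0
0 | 0 | 1 | 0
0 | 1 | 0 | 1
0 | 1 | 1 | 1
1 | 0 | 0 | 1
1 | 0 | 1 | 1
1 | 1 | 0 | 0
1 | 1 | 1 | 0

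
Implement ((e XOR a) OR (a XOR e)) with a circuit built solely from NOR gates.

((((((e NOR a) NOR (e NOR a)) NOR ((e NOR a) NOR (e NOR a))) NOR ((((e NOR e) NOR (a NOR a)) NOR ((e NOR e) NOR (a NOR a))) NOR (((e NOR e) NOR (a NOR a)) NOR ((e NOR e) NOR (a NOR a))))) NOR ((((a NOR e) NOR (a NOR e)) NOR ((a NOR e) NOR (a NOR e))) NOR ((((a NOR a) NOR (e NOR e)) NOR ((a NOR a) NOR (e NOR e))) NOR (((a NOR a) NOR (e NOR e)) NOR ((a NOR a) NOR (e NOR e)))))) NOR (((((e NOR a) NOR (e NOR a)) NOR ((e NOR a) NOR (e NOR a))) NOR ((((e NOR e) NOR (a NOR a)) NOR ((e NOR e) NOR (a NOR a))) NOR (((e NOR e) NOR (a NOR a)) NOR ((e NOR e) NOR (a NOR a))))) NOR ((((a NOR e) NOR (a NOR e)) NOR ((a NOR e) NOR (a NOR e))) NOR ((((a NOR a) NOR (e NOR e)) NOR ((a NOR a) NOR (e NOR e))) NOR (((a NOR a) NOR (e NOR e)) NOR ((a NOR a) NOR (e NOR e)))))))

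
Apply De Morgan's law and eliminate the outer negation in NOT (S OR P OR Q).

NOT S AND NOT P AND NOT Q
De Morgan's: NOT(OR of terms) = AND of negations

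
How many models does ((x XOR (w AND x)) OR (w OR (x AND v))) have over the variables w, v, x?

Satisfying assignments: (0,0,1), (0,1,1), (1,0,0), (1,0,1), (1,1,0), (1,1,1)
Count: 6 out of 8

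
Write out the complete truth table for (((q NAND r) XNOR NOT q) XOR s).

q | r | s | Output
------------------
0 | 0 | 0 | 1
0 | 0 | 1 | 0
0 | 1 | 0 | 1
0 | 1 | 1 | 0
1 | 0 | 0 | 0
1 | 0 | 1 | 1
1 | 1 | 0 | 1
1 | 1 | 1 | 0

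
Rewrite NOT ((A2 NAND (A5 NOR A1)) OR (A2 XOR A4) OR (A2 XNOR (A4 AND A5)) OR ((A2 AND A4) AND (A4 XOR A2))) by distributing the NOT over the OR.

NOT (A2 NAND (A5 NOR A1)) AND NOT (A2 XOR A4) AND NOT (A2 XNOR (A4 AND A5)) AND NOT ((A2 AND A4) AND (A4 XOR A2))
De Morgan's: NOT(OR of terms) = AND of negations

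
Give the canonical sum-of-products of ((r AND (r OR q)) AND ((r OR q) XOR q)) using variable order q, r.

Σm(1) = (NOT q AND r)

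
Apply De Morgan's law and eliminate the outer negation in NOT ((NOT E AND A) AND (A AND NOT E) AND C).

NOT (NOT E AND A) OR NOT (A AND NOT E) OR NOT C
De Morgan's: NOT(AND of terms) = OR of negations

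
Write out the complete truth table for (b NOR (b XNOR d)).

d | b | Output
--------------
0 | 0 | 0
0 | 1 | 0
1 | 0 | 1
1 | 1 | 0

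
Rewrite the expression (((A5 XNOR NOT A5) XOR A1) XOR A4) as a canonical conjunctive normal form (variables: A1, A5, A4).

(A1 OR A5 OR A4) AND (A1 OR NOT A5 OR A4) AND (NOT A1 OR A5 OR NOT A4) AND (NOT A1 OR NOT A5 OR NOT A4)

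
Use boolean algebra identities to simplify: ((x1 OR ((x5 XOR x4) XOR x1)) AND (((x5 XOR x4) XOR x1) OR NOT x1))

By distribution ((E OR v) AND (E OR NOT v) = E):
= ((x5 XOR x4) XOR x1)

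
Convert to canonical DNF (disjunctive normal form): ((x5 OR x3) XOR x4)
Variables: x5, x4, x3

(NOT x5 AND NOT x4 AND x3) OR (NOT x5 AND x4 AND NOT x3) OR (x5 AND NOT x4 AND NOT x3) OR (x5 AND NOT x4 AND x3)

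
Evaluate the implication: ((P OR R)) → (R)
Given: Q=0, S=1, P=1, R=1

Antecedent ((P OR R)) = 1; consequent (R) = 1.
1 → 1 = 1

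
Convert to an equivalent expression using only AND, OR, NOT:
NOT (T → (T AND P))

T AND NOT (T AND P)
(Negated implication: NOT(A → B) = A AND NOT B)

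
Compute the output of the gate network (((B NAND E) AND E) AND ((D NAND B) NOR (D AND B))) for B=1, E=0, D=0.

Substituting: (((1 NAND 0) AND 0) AND ((0 NAND 1) NOR (0 AND 1)))
= 0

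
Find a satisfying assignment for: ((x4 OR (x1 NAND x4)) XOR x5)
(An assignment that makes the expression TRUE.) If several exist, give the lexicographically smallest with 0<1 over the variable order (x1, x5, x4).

x1=0, x5=0, x4=0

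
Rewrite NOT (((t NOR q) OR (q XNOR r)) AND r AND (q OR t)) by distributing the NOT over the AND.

NOT ((t NOR q) OR (q XNOR r)) OR NOT r OR NOT (q OR t)
De Morgan's: NOT(AND of terms) = OR of negations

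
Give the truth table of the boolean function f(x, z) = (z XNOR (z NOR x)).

x | z | Output
--------------
0 | 0 | 0
0 | 1 | 0
1 | 0 | 1
1 | 1 | 0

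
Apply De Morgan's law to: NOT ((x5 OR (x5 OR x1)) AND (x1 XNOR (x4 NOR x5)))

NOT (x5 OR (x5 OR x1)) OR NOT (x1 XNOR (x4 NOR x5))
De Morgan's: NOT(AND of terms) = OR of negations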